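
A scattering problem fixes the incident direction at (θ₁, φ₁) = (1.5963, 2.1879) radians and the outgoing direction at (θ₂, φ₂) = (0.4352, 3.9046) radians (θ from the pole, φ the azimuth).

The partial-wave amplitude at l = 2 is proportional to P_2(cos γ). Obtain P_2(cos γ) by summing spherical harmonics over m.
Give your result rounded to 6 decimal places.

Term-by-term m-sum for l=2 (normalisation 4π/5 = 2.513274):
  m=-2: Y*=-0.12749 - 0.36436j  Y=0.00307 - 0.06859j  product -0.02538 + 0.00762j
  m=-1: Y*=0.01140 - 0.01606j  Y=-0.21346 + 0.20411j  product 0.00085 + 0.00575j
  m=+0: Y*=-0.31478 + 0.00000j  Y=0.46261 + 0.00000j  product -0.14562 + 0.00000j
  m=+1: Y*=-0.01140 - 0.01606j  Y=0.21346 + 0.20411j  product 0.00085 - 0.00575j
  m=+2: Y*=-0.12749 + 0.36436j  Y=0.00307 + 0.06859j  product -0.02538 - 0.00762j
Σ over m = -0.19469 + 0.00000j; ×(4π/5) → -0.48932 + 0.00000j. Real part: -0.489316

-0.489316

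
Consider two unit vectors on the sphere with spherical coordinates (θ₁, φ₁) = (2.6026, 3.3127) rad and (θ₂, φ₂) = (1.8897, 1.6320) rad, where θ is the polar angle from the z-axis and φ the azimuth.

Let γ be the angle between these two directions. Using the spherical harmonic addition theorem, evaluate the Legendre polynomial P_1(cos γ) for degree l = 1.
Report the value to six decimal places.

0.215618

Term-by-term m-sum for l=1 (normalisation 4π/3 = 4.188790):
  m=-1: (-0.174743, -0.030195) × (-0.020067, -0.327460) = (-0.006381, 0.057827)  (running Σ = (-0.006381, 0.057827))
  m=0: (-0.419331, -0.000000) × (-0.153189, 0.000000) = (0.064237, 0.000000)  (running Σ = (0.057856, 0.057827))
  m=1: (0.174743, -0.030195) × (0.020067, -0.327460) = (-0.006381, -0.057827)  (running Σ = (0.051475, 0.000000))
Total Σ_m = (0.051475, 0.000000). Multiply by 4.188790: (0.215618, 0.000000). P_1(cos γ) = 0.215618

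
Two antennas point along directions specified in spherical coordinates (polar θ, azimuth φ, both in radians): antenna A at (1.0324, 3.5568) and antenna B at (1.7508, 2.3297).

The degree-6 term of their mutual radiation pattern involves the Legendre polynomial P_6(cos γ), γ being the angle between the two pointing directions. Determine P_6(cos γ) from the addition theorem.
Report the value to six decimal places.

-0.094974

Term-by-term m-sum for l=6 (normalisation 4π/13 = 0.966644):
  term(m=-6) = +0.039989+0.074723i   from Y*(Ω₁)=-0.153959+0.117125i, Y(Ω₂)=+0.069351-0.432581i
  term(m=-5) = -0.109328+0.016265i   from Y*(Ω₁)=+0.193719-0.350225i, Y(Ω₂)=-0.167777-0.219364i
  term(m=-4) = -0.015459+0.077853i   from Y*(Ω₁)=-0.032976+0.365276i, Y(Ω₂)=+0.215202+0.022892i
  term(m=-3) = +0.005750+0.003444i   from Y*(Ω₁)=+0.007283+0.021601i, Y(Ω₂)=+0.223754-0.190739i
  term(m=-2) = +0.038794-0.031848i   from Y*(Ω₁)=-0.235034-0.257208i, Y(Ω₂)=-0.007630+0.143855i
  term(m=-1) = +0.010952+0.030601i   from Y*(Ω₁)=+0.100640+0.044366i, Y(Ω₂)=+0.203348+0.214419i
  term(m=+0) = -0.039646+0.000000i   from Y*(Ω₁)=+0.319751-0.000000i, Y(Ω₂)=-0.123990+0.000000i
  term(m=+1) = +0.010952-0.030601i   from Y*(Ω₁)=-0.100640+0.044366i, Y(Ω₂)=-0.203348+0.214419i
  term(m=+2) = +0.038794+0.031848i   from Y*(Ω₁)=-0.235034+0.257208i, Y(Ω₂)=-0.007630-0.143855i
  term(m=+3) = +0.005750-0.003444i   from Y*(Ω₁)=-0.007283+0.021601i, Y(Ω₂)=-0.223754-0.190739i
  term(m=+4) = -0.015459-0.077853i   from Y*(Ω₁)=-0.032976-0.365276i, Y(Ω₂)=+0.215202-0.022892i
  term(m=+5) = -0.109328-0.016265i   from Y*(Ω₁)=-0.193719-0.350225i, Y(Ω₂)=+0.167777-0.219364i
  term(m=+6) = +0.039989-0.074723i   from Y*(Ω₁)=-0.153959-0.117125i, Y(Ω₂)=+0.069351+0.432581i
Σ over m = -0.098251+0.000000i; ×(4π/13) → -0.094974+0.000000i. Real part: -0.094974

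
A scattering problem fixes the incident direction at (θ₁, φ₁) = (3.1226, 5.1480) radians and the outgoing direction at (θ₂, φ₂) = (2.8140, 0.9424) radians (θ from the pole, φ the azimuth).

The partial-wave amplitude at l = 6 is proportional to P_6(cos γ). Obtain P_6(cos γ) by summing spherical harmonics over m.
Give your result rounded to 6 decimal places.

0.114783

Term-by-term m-sum for l=6 (normalisation 4π/13 = 0.966644):
  [-6]  conj(Y_{6,-6})(Ω₁) = (0.000000, -0.000000) ; Y_{6,-6}(Ω₂) = (0.000434, 0.000315) ; Δ = (0.000000, 0.000000)
  [-5]  conj(Y_{6,-5})(Ω₁) = (-0.000000, -0.000000) ; Y_{6,-5}(Ω₂) = (0.000002, -0.005465) ; Δ = (-0.000000, 0.000000)
  [-4]  conj(Y_{6,-4})(Ω₁) = (-0.000000, 0.000000) ; Y_{6,-4}(Ω₂) = (-0.027422, 0.019910) ; Δ = (-0.000000, -0.000000)
  [-3]  conj(Y_{6,-3})(Ω₁) = (0.000034, -0.000009) ; Y_{6,-3}(Ω₂) = (0.134058, 0.043593) ; Δ = (0.000005, 0.000000)
  [-2]  conj(Y_{6,-2})(Ω₁) = (-0.001209, -0.001437) ; Y_{6,-2}(Ω₂) = (-0.118567, -0.365105) ; Δ = (-0.000381, 0.000612)
  [-1]  conj(Y_{6,-1})(Ω₁) = (-0.026364, 0.056645) ; Y_{6,-1}(Ω₂) = (-0.341350, 0.469751) ; Δ = (-0.017610, -0.031720)
  [+0]  conj(Y_{6,0})(Ω₁) = (1.013258, -0.000000) ; Y_{6,0}(Ω₂) = (0.152691, 0.000000) ; Δ = (0.154715, 0.000000)
  [+1]  conj(Y_{6,1})(Ω₁) = (0.026364, 0.056645) ; Y_{6,1}(Ω₂) = (0.341350, 0.469751) ; Δ = (-0.017610, 0.031720)
  [+2]  conj(Y_{6,2})(Ω₁) = (-0.001209, 0.001437) ; Y_{6,2}(Ω₂) = (-0.118567, 0.365105) ; Δ = (-0.000381, -0.000612)
  [+3]  conj(Y_{6,3})(Ω₁) = (-0.000034, -0.000009) ; Y_{6,3}(Ω₂) = (-0.134058, 0.043593) ; Δ = (0.000005, -0.000000)
  [+4]  conj(Y_{6,4})(Ω₁) = (-0.000000, -0.000000) ; Y_{6,4}(Ω₂) = (-0.027422, -0.019910) ; Δ = (-0.000000, 0.000000)
  [+5]  conj(Y_{6,5})(Ω₁) = (0.000000, -0.000000) ; Y_{6,5}(Ω₂) = (-0.000002, -0.005465) ; Δ = (-0.000000, -0.000000)
  [+6]  conj(Y_{6,6})(Ω₁) = (0.000000, 0.000000) ; Y_{6,6}(Ω₂) = (0.000434, -0.000315) ; Δ = (0.000000, -0.000000)
Accumulated sum (0.118744, 0.000000); after 4π/(2l+1) scaling, (0.114783, 0.000000) ⇒ P_6 = 0.114783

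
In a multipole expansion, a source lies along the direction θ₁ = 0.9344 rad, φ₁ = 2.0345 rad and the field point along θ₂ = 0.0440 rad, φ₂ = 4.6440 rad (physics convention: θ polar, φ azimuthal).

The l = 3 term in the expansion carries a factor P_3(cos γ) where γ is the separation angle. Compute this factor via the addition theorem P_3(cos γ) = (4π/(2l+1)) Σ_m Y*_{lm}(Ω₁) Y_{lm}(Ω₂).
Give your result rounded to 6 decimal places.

-0.398154

Addition theorem: P_3(cos γ) = (4π/7) Σ_m Y*_{lm}(Ω₁) Y_{lm}(Ω₂), m = −3…3:
  [-3]  conj(Y_{3,-3})(Ω₁) = +0.213541-0.038789i ; Y_{3,-3}(Ω₂) = +0.000007-0.000035i ; Δ = +0.000000-0.000008i
  [-2]  conj(Y_{3,-2})(Ω₁) = -0.235674-0.314305i ; Y_{3,-2}(Ω₂) = -0.001957-0.000269i ; Δ = +0.000377+0.000679i
  [-1]  conj(Y_{3,-1})(Ω₁) = -0.089044+0.178064i ; Y_{3,-1}(Ω₂) = -0.003876+0.056591i ; Δ = -0.009732-0.005729i
  [+0]  conj(Y_{3,0})(Ω₁) = -0.273682-0.000000i ; Y_{3,0}(Ω₂) = +0.742024+0.000000i ; Δ = -0.203079-0.000000i
  [+1]  conj(Y_{3,1})(Ω₁) = +0.089044+0.178064i ; Y_{3,1}(Ω₂) = +0.003876+0.056591i ; Δ = -0.009732+0.005729i
  [+2]  conj(Y_{3,2})(Ω₁) = -0.235674+0.314305i ; Y_{3,2}(Ω₂) = -0.001957+0.000269i ; Δ = +0.000377-0.000679i
  [+3]  conj(Y_{3,3})(Ω₁) = -0.213541-0.038789i ; Y_{3,3}(Ω₂) = -0.000007-0.000035i ; Δ = +0.000000+0.000008i
Accumulated sum -0.221789-0.000000i; after 4π/(2l+1) scaling, -0.398154-0.000000i ⇒ P_3 = -0.398154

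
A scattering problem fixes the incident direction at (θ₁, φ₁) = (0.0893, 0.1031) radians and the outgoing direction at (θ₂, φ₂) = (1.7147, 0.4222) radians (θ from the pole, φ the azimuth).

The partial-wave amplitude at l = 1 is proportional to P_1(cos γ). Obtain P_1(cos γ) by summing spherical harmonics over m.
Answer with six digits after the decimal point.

Addition theorem: P_1(cos γ) = (4π/3) Σ_m Y*_{lm}(Ω₁) Y_{lm}(Ω₂), m = −1…1:
  m=-1: 0.03065 + 0.00317j × 0.31190 - 0.14011j = 0.01000 - 0.00331j  (running Σ = 0.01000 - 0.00331j)
  m=0: 0.48666 + 0.00000j × -0.07007 + 0.00000j = -0.03410 + 0.00000j  (running Σ = -0.02410 - 0.00331j)
  m=1: -0.03065 + 0.00317j × -0.31190 - 0.14011j = 0.01000 + 0.00331j  (running Σ = -0.01409 + 0.00000j)
Accumulated sum -0.01409 + 0.00000j; after 4π/(2l+1) scaling, -0.05903 + 0.00000j ⇒ P_1 = -0.059032

-0.059032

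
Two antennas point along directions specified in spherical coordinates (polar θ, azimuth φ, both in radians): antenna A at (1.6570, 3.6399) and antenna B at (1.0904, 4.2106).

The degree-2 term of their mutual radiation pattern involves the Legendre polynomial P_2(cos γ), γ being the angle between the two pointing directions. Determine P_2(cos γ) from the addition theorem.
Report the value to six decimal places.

0.242819

Summing Y*_{l m}(θ₁,φ₁)·Y_{l m}(θ₂,φ₂) over m ∈ [−2, 2]; prefactor 4π/(2·2+1) = 2.513274:
  [-2]  conj(Y_{2,-2})(Ω₁) = 0.20825 + 0.32193j ; Y_{2,-2}(Ω₂) = -0.16322 - 0.25621j ; Δ = 0.04849 - 0.10590j
  [-1]  conj(Y_{2,-1})(Ω₁) = 0.05821 + 0.03167j ; Y_{2,-1}(Ω₂) = -0.15229 + 0.27758j ; Δ = -0.01766 + 0.01133j
  [+0]  conj(Y_{2,0})(Ω₁) = -0.30838 + 0.00000j ; Y_{2,0}(Ω₂) = -0.11332 + 0.00000j ; Δ = 0.03495 + 0.00000j
  [+1]  conj(Y_{2,1})(Ω₁) = -0.05821 + 0.03167j ; Y_{2,1}(Ω₂) = 0.15229 + 0.27758j ; Δ = -0.01766 - 0.01133j
  [+2]  conj(Y_{2,2})(Ω₁) = 0.20825 - 0.32193j ; Y_{2,2}(Ω₂) = -0.16322 + 0.25621j ; Δ = 0.04849 + 0.10590j
Accumulated sum 0.09661 + 0.00000j; after 4π/(2l+1) scaling, 0.24282 + 0.00000j ⇒ P_2 = 0.242819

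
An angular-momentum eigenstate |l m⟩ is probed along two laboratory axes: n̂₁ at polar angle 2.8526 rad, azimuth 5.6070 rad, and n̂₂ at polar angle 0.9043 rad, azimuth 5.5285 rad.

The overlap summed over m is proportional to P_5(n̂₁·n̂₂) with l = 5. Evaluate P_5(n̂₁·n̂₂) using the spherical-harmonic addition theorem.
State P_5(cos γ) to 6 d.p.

-0.305837

Summing Y*_{l m}(θ₁,φ₁)·Y_{l m}(θ₂,φ₂) over m ∈ [−5, 5]; prefactor 4π/(2·5+1) = 1.142397:
  m=-5: (-0.000848, 0.000207) × (-0.112351, -0.082233) = (0.000112, 0.000046)  (running Σ = (0.000112, 0.000046))
  m=-4: (0.008408, 0.003926) × (-0.343704, 0.042438) = (-0.003057, -0.000993)  (running Σ = (-0.002944, -0.000946))
  m=-3: (-0.025723, -0.052212) × (-0.261923, 0.315254) = (0.023197, 0.005566)  (running Σ = (0.020253, 0.004620))
  m=-2: (-0.050214, 0.226222) × (0.005827, 0.094745) = (-0.021726, -0.003439)  (running Σ = (-0.001473, 0.001181))
  m=-1: (0.417502, -0.334992) × (-0.235316, -0.221288) = (-0.172374, -0.013559)  (running Σ = (-0.173847, -0.012378))
  m=0: (-0.433536, -0.000000) × (-0.184481, 0.000000) = (0.079979, 0.000000)  (running Σ = (-0.093868, -0.012378))
  m=1: (-0.417502, -0.334992) × (0.235316, -0.221288) = (-0.172374, 0.013559)  (running Σ = (-0.266242, 0.001181))
  m=2: (-0.050214, -0.226222) × (0.005827, -0.094745) = (-0.021726, 0.003439)  (running Σ = (-0.287968, 0.004620))
  m=3: (0.025723, -0.052212) × (0.261923, 0.315254) = (0.023197, -0.005566)  (running Σ = (-0.264771, -0.000946))
  m=4: (0.008408, -0.003926) × (-0.343704, -0.042438) = (-0.003057, 0.000993)  (running Σ = (-0.267827, 0.000046))
  m=5: (0.000848, 0.000207) × (0.112351, -0.082233) = (0.000112, -0.000046)  (running Σ = (-0.267715, 0.000000))
Accumulated sum (-0.267715, 0.000000); after 4π/(2l+1) scaling, (-0.305837, 0.000000) ⇒ P_5 = -0.305837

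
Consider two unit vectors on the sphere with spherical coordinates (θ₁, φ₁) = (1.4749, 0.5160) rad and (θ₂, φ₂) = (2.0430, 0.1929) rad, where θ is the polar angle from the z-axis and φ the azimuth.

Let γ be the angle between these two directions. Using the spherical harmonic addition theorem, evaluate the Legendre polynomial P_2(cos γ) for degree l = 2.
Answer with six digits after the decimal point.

0.452944

Addition theorem: P_2(cos γ) = (4π/5) Σ_m Y*_{lm}(Ω₁) Y_{lm}(Ω₂), m = −2…2:
  m=-2: +0.196381+0.328510i × +0.283840-0.115283i = +0.093613+0.070605i  (running Σ = +0.093613+0.070605i)
  m=-1: +0.064044+0.036330i × -0.307136+0.059992i = -0.021850-0.007316i  (running Σ = +0.071763+0.063289i)
  m=0: -0.306717-0.000000i × -0.119639+0.000000i = +0.036695+0.000000i  (running Σ = +0.108458+0.063289i)
  m=1: -0.064044+0.036330i × +0.307136+0.059992i = -0.021850+0.007316i  (running Σ = +0.086608+0.070605i)
  m=2: +0.196381-0.328510i × +0.283840+0.115283i = +0.093613-0.070605i  (running Σ = +0.180221+0.000000i)
Σ over m = +0.180221+0.000000i; ×(4π/5) → +0.452944+0.000000i. Real part: 0.452944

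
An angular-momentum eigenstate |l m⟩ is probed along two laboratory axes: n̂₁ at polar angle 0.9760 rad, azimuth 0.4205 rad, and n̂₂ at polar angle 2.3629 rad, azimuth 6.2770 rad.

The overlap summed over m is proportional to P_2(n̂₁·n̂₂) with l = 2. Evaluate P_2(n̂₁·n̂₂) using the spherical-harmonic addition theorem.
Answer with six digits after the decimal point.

Addition theorem: P_2(cos γ) = (4π/5) Σ_m Y*_{lm}(Ω₁) Y_{lm}(Ω₂), m = −2…2:
  [-2]  conj(Y_{2,-2})(Ω₁) = +0.176675+0.197501i ; Y_{2,-2}(Ω₂) = +0.190532+0.002357i ; Δ = +0.033197+0.038047i
  [-1]  conj(Y_{2,-1})(Ω₁) = +0.327312+0.146365i ; Y_{2,-1}(Ω₂) = -0.386232-0.002389i ; Δ = -0.126069-0.057313i
  [+0]  conj(Y_{2,0})(Ω₁) = -0.018311-0.000000i ; Y_{2,0}(Ω₂) = +0.164040+0.000000i ; Δ = -0.003004-0.000000i
  [+1]  conj(Y_{2,1})(Ω₁) = -0.327312+0.146365i ; Y_{2,1}(Ω₂) = +0.386232-0.002389i ; Δ = -0.126069+0.057313i
  [+2]  conj(Y_{2,2})(Ω₁) = +0.176675-0.197501i ; Y_{2,2}(Ω₂) = +0.190532-0.002357i ; Δ = +0.033197-0.038047i
Σ over m = -0.188748+0.000000i; ×(4π/5) → -0.474374+0.000000i. Real part: -0.474374

-0.474374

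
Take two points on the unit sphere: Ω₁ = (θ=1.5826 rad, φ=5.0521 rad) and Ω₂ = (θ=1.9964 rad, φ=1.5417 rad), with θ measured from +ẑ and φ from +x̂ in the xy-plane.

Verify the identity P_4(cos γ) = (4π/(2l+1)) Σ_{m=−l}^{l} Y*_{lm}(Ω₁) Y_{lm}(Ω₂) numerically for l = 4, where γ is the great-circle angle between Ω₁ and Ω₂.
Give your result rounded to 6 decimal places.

Summing Y*_{l m}(θ₁,φ₁)·Y_{l m}(θ₂,φ₂) over m ∈ [−4, 4]; prefactor 4π/(2·4+1) = 1.396263:
  m=-4: Y*=+0.093069+0.432509i  Y=+0.302461+0.035362i  product +0.012855+0.134108i
  m=-3: Y*=+0.012580-0.007741i  Y=+0.034038-0.388957i  product -0.002583-0.005156i
  m=-2: Y*=+0.259948+0.209961i  Y=-0.053532-0.003119i  product -0.013261-0.012050i
  m=-1: Y*=+0.005580-0.015789i  Y=+0.009351-0.321286i  product -0.005020-0.001940i
  m=+0: Y*=+0.316915-0.000000i  Y=-0.116032+0.000000i  product -0.036772+0.000000i
  m=+1: Y*=-0.005580-0.015789i  Y=-0.009351-0.321286i  product -0.005020+0.001940i
  m=+2: Y*=+0.259948-0.209961i  Y=-0.053532+0.003119i  product -0.013261+0.012050i
  m=+3: Y*=-0.012580-0.007741i  Y=-0.034038-0.388957i  product -0.002583+0.005156i
  m=+4: Y*=+0.093069-0.432509i  Y=+0.302461-0.035362i  product +0.012855-0.134108i
Σ over m = -0.052789+0.000000i; ×(4π/9) → -0.073708+0.000000i. Real part: -0.073708

-0.073708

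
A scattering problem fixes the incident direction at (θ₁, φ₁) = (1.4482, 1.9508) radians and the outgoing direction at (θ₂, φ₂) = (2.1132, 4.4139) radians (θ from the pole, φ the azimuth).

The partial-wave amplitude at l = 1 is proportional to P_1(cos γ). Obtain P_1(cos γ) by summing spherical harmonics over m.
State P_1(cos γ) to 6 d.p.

Expand P_1 via completeness: Σ_{m} conj(Y_{1,m}) at Ω₁ times Y_{1,m} at Ω₂ —
  term(m=-1) = (-0.078994, -0.063682)   from Y*(Ω₁)=(-0.127190, 0.318440), Y(Ω₂)=(-0.087019, 0.282821)
  term(m=+0) = (-0.015070, 0.000000)   from Y*(Ω₁)=(0.059751, -0.000000), Y(Ω₂)=(-0.252215, 0.000000)
  term(m=+1) = (-0.078994, 0.063682)   from Y*(Ω₁)=(0.127190, 0.318440), Y(Ω₂)=(0.087019, 0.282821)
Total Σ_m = (-0.173057, 0.000000). Multiply by 4.188790: (-0.724900, 0.000000). P_1(cos γ) = -0.724900

-0.724900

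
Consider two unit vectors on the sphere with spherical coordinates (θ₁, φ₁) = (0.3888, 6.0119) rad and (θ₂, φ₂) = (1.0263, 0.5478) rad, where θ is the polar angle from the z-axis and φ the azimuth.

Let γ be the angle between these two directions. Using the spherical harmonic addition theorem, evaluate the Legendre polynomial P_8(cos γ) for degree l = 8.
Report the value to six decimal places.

Summing Y*_{l m}(θ₁,φ₁)·Y_{l m}(θ₂,φ₂) over m ∈ [−8, 8]; prefactor 4π/(2·8+1) = 0.739198:
  [-8]  conj(Y_{8,-8})(Ω₁) = (-0.000124, -0.000181) ; Y_{8,-8}(Ω₂) = (-0.047870, 0.139761) ; Δ = (0.000031, -0.000009)
  [-7]  conj(Y_{8,-7})(Ω₁) = (-0.000692, -0.002032) ; Y_{8,-7}(Ω₂) = (-0.275298, 0.228609) ; Δ = (0.000655, 0.000401)
  [-6]  conj(Y_{8,-6})(Ω₁) = (-0.000753, -0.013209) ; Y_{8,-6}(Ω₂) = (-0.441296, 0.064534) ; Δ = (0.001185, 0.005780)
  [-5]  conj(Y_{8,-5})(Ω₁) = (0.012335, -0.056659) ; Y_{8,-5}(Ω₂) = (-0.181844, -0.077439) ; Δ = (-0.006631, 0.009348)
  [-4]  conj(Y_{8,-4})(Ω₁) = (0.086077, -0.163080) ; Y_{8,-4}(Ω₂) = (0.136530, 0.191079) ; Δ = (0.042913, -0.005818)
  [-3]  conj(Y_{8,-3})(Ω₁) = (0.282183, -0.298718) ; Y_{8,-3}(Ω₂) = (0.024002, 0.330002) ; Δ = (0.105351, 0.085951)
  [-2]  conj(Y_{8,-2})(Ω₁) = (0.483876, -0.291743) ; Y_{8,-2}(Ω₂) = (0.034742, -0.067523) ; Δ = (-0.002889, -0.042808)
  [-1]  conj(Y_{8,-1})(Ω₁) = (0.250881, -0.069781) ; Y_{8,-1}(Ω₂) = (0.293037, -0.178776) ; Δ = (0.061042, -0.065300)
  [+0]  conj(Y_{8,0})(Ω₁) = (-0.407289, -0.000000) ; Y_{8,0}(Ω₂) = (-0.025880, 0.000000) ; Δ = (0.010541, 0.000000)
  [+1]  conj(Y_{8,1})(Ω₁) = (-0.250881, -0.069781) ; Y_{8,1}(Ω₂) = (-0.293037, -0.178776) ; Δ = (0.061042, 0.065300)
  [+2]  conj(Y_{8,2})(Ω₁) = (0.483876, 0.291743) ; Y_{8,2}(Ω₂) = (0.034742, 0.067523) ; Δ = (-0.002889, 0.042808)
  [+3]  conj(Y_{8,3})(Ω₁) = (-0.282183, -0.298718) ; Y_{8,3}(Ω₂) = (-0.024002, 0.330002) ; Δ = (0.105351, -0.085951)
  [+4]  conj(Y_{8,4})(Ω₁) = (0.086077, 0.163080) ; Y_{8,4}(Ω₂) = (0.136530, -0.191079) ; Δ = (0.042913, 0.005818)
  [+5]  conj(Y_{8,5})(Ω₁) = (-0.012335, -0.056659) ; Y_{8,5}(Ω₂) = (0.181844, -0.077439) ; Δ = (-0.006631, -0.009348)
  [+6]  conj(Y_{8,6})(Ω₁) = (-0.000753, 0.013209) ; Y_{8,6}(Ω₂) = (-0.441296, -0.064534) ; Δ = (0.001185, -0.005780)
  [+7]  conj(Y_{8,7})(Ω₁) = (0.000692, -0.002032) ; Y_{8,7}(Ω₂) = (0.275298, 0.228609) ; Δ = (0.000655, -0.000401)
  [+8]  conj(Y_{8,8})(Ω₁) = (-0.000124, 0.000181) ; Y_{8,8}(Ω₂) = (-0.047870, -0.139761) ; Δ = (0.000031, 0.000009)
Accumulated sum (0.413856, 0.000000); after 4π/(2l+1) scaling, (0.305921, 0.000000) ⇒ P_8 = 0.305921

0.305921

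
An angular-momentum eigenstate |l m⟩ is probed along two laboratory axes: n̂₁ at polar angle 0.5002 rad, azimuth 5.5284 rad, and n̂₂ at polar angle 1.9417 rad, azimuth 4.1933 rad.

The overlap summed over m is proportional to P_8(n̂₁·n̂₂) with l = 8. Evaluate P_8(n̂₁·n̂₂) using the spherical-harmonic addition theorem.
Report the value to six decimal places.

-0.071843

Expand P_8 via completeness: Σ_{m} conj(Y_{8,m}) at Ω₁ times Y_{8,m} at Ω₂ —
  [-8]  conj(Y_{8,-8})(Ω₁) = (0.001400, 0.000350) ; Y_{8,-8}(Ω₂) = (-0.155783, -0.248656) ; Δ = (-0.000131, -0.000403)
  [-7]  conj(Y_{8,-7})(Ω₁) = (0.005708, 0.008883) ; Y_{8,-7}(Ω₂) = (0.215637, -0.402309) ; Δ = (0.004805, -0.000381)
  [-6]  conj(Y_{8,-6})(Ω₁) = (-0.008827, 0.047514) ; Y_{8,-6}(Ω₂) = (0.239365, -0.006479) ; Δ = (-0.001805, 0.011430)
  [-5]  conj(Y_{8,-5})(Ω₁) = (-0.124868, 0.091490) ; Y_{8,-5}(Ω₂) = (-0.110810, -0.182308) ; Δ = (0.030516, 0.012626)
  [-4]  conj(Y_{8,-4})(Ω₁) = (-0.346709, -0.042669) ; Y_{8,-4}(Ω₂) = (0.159943, -0.288945) ; Δ = (-0.067783, 0.093355)
  [-3]  conj(Y_{8,-3})(Ω₁) = (-0.329857, -0.396778) ; Y_{8,-3}(Ω₂) = (-0.065955, 0.000892) ; Δ = (0.022110, 0.025875)
  [-2]  conj(Y_{8,-2})(Ω₁) = (0.022282, -0.363478) ; Y_{8,-2}(Ω₂) = (-0.169518, -0.287592) ; Δ = (-0.108311, 0.055208)
  [-1]  conj(Y_{8,-1})(Ω₁) = (-0.132925, 0.125026) ; Y_{8,-1}(Ω₂) = (-0.000981, 0.001717) ; Δ = (-0.000084, -0.000351)
  [+0]  conj(Y_{8,0})(Ω₁) = (-0.437762, -0.000000) ; Y_{8,0}(Ω₂) = (-0.329347, 0.000000) ; Δ = (0.144176, 0.000000)
  [+1]  conj(Y_{8,1})(Ω₁) = (0.132925, 0.125026) ; Y_{8,1}(Ω₂) = (0.000981, 0.001717) ; Δ = (-0.000084, 0.000351)
  [+2]  conj(Y_{8,2})(Ω₁) = (0.022282, 0.363478) ; Y_{8,2}(Ω₂) = (-0.169518, 0.287592) ; Δ = (-0.108311, -0.055208)
  [+3]  conj(Y_{8,3})(Ω₁) = (0.329857, -0.396778) ; Y_{8,3}(Ω₂) = (0.065955, 0.000892) ; Δ = (0.022110, -0.025875)
  [+4]  conj(Y_{8,4})(Ω₁) = (-0.346709, 0.042669) ; Y_{8,4}(Ω₂) = (0.159943, 0.288945) ; Δ = (-0.067783, -0.093355)
  [+5]  conj(Y_{8,5})(Ω₁) = (0.124868, 0.091490) ; Y_{8,5}(Ω₂) = (0.110810, -0.182308) ; Δ = (0.030516, -0.012626)
  [+6]  conj(Y_{8,6})(Ω₁) = (-0.008827, -0.047514) ; Y_{8,6}(Ω₂) = (0.239365, 0.006479) ; Δ = (-0.001805, -0.011430)
  [+7]  conj(Y_{8,7})(Ω₁) = (-0.005708, 0.008883) ; Y_{8,7}(Ω₂) = (-0.215637, -0.402309) ; Δ = (0.004805, 0.000381)
  [+8]  conj(Y_{8,8})(Ω₁) = (0.001400, -0.000350) ; Y_{8,8}(Ω₂) = (-0.155783, 0.248656) ; Δ = (-0.000131, 0.000403)
Total Σ_m = (-0.097191, -0.000000). Multiply by 0.739198: (-0.071843, -0.000000). P_8(cos γ) = -0.071843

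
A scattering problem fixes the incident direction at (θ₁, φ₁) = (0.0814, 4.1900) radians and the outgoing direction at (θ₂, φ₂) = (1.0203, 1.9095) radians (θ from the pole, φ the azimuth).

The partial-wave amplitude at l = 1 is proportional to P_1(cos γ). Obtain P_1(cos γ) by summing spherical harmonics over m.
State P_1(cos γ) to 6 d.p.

Summing Y*_{l m}(θ₁,φ₁)·Y_{l m}(θ₂,φ₂) over m ∈ [−1, 1]; prefactor 4π/(2·1+1) = 4.188790:
  term(m=-1) = -0.00539 + 0.00627j   from Y*(Ω₁)=-0.01402 - 0.02435j, Y(Ω₂)=-0.09784 - 0.27772j
  term(m=+0) = 0.12447 + 0.00000j   from Y*(Ω₁)=0.48698 + 0.00000j, Y(Ω₂)=0.25559 + 0.00000j
  term(m=+1) = -0.00539 - 0.00627j   from Y*(Ω₁)=0.01402 - 0.02435j, Y(Ω₂)=0.09784 - 0.27772j
Σ over m = 0.11369 + 0.00000j; ×(4π/3) → 0.47622 + 0.00000j. Real part: 0.476223

0.476223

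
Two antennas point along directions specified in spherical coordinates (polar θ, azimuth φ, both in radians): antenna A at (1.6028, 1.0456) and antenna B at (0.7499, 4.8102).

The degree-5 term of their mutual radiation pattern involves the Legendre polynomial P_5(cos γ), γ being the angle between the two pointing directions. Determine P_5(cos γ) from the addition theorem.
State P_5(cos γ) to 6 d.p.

Addition theorem: P_5(cos γ) = (4π/11) Σ_m Y*_{lm}(Ω₁) Y_{lm}(Ω₂), m = −5…5:
  m=-5: 0.22826 - 0.40276j × 0.03207 + 0.06026j = 0.03159 + 0.00084j  (running Σ = 0.03159 + 0.00084j)
  m=-4: 0.02369 + 0.04044j × 0.21425 - 0.08838j = 0.00865 + 0.00657j  (running Σ = 0.04024 + 0.00741j)
  m=-3: 0.34223 - 0.00164j × -0.12099 - 0.40043j = -0.04206 - 0.13684j  (running Σ = -0.00182 - 0.12943j)
  m=-2: -0.02685 + 0.04686j × -0.34268 + 0.06790j = 0.00602 - 0.01788j  (running Σ = 0.00420 - 0.14731j)
  m=-1: 0.15820 + 0.27301j × -0.01013 - 0.10326j = 0.02659 - 0.01910j  (running Σ = 0.03079 - 0.16641j)
  m=0: -0.05587 + 0.00000j × -0.37818 + 0.00000j = 0.02113 + 0.00000j  (running Σ = 0.05191 - 0.16641j)
  m=1: -0.15820 + 0.27301j × 0.01013 - 0.10326j = 0.02659 + 0.01910j  (running Σ = 0.07850 - 0.14731j)
  m=2: -0.02685 - 0.04686j × -0.34268 - 0.06790j = 0.00602 + 0.01788j  (running Σ = 0.08452 - 0.12943j)
  m=3: -0.34223 - 0.00164j × 0.12099 - 0.40043j = -0.04206 + 0.13684j  (running Σ = 0.04246 + 0.00741j)
  m=4: 0.02369 - 0.04044j × 0.21425 + 0.08838j = 0.00865 - 0.00657j  (running Σ = 0.05111 + 0.00084j)
  m=5: -0.22826 - 0.40276j × -0.03207 + 0.06026j = 0.03159 - 0.00084j  (running Σ = 0.08270 - 0.00000j)
Accumulated sum 0.08270 - 0.00000j; after 4π/(2l+1) scaling, 0.09447 - 0.00000j ⇒ P_5 = 0.094473

0.094473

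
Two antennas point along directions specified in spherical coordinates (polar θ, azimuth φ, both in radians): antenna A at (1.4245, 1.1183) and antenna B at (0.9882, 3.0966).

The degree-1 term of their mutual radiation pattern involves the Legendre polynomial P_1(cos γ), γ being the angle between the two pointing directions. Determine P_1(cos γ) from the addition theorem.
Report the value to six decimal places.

-0.247201

Summing Y*_{l m}(θ₁,φ₁)·Y_{l m}(θ₂,φ₂) over m ∈ [−1, 1]; prefactor 4π/(2·1+1) = 4.188790:
  [-1]  conj(Y_{1,-1})(Ω₁) = 0.14944 + 0.30740j ; Y_{1,-1}(Ω₂) = -0.28821 - 0.01298j ; Δ = -0.03908 - 0.09054j
  [+0]  conj(Y_{1,0})(Ω₁) = 0.07123 + 0.00000j ; Y_{1,0}(Ω₂) = 0.26883 + 0.00000j ; Δ = 0.01915 + 0.00000j
  [+1]  conj(Y_{1,1})(Ω₁) = -0.14944 + 0.30740j ; Y_{1,1}(Ω₂) = 0.28821 - 0.01298j ; Δ = -0.03908 + 0.09054j
Accumulated sum -0.05901 + 0.00000j; after 4π/(2l+1) scaling, -0.24720 + 0.00000j ⇒ P_1 = -0.247201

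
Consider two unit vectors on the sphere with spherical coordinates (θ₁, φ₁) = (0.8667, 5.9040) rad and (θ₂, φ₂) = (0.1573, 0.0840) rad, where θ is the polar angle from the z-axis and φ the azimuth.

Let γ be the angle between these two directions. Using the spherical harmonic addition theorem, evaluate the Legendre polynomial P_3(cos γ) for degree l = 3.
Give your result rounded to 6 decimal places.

-0.080637

Summing Y*_{l m}(θ₁,φ₁)·Y_{l m}(θ₂,φ₂) over m ∈ [−3, 3]; prefactor 4π/(2·3+1) = 1.795196:
  m=-3: Y*=(0.077558, -0.167676)  Y=(0.001553, -0.000400)  product (0.000053, -0.000291)
  m=-2: Y*=(0.279014, -0.264325)  Y=(0.024421, -0.004142)  product (0.005719, -0.007611)
  m=-1: Y*=(0.250632, -0.099869)  Y=(0.195603, -0.016469)  product (0.047380, -0.023662)
  m=+0: Y*=(-0.218557, -0.000000)  Y=(0.691915, 0.000000)  product (-0.151223, -0.000000)
  m=+1: Y*=(-0.250632, -0.099869)  Y=(-0.195603, -0.016469)  product (0.047380, 0.023662)
  m=+2: Y*=(0.279014, 0.264325)  Y=(0.024421, 0.004142)  product (0.005719, 0.007611)
  m=+3: Y*=(-0.077558, -0.167676)  Y=(-0.001553, -0.000400)  product (0.000053, 0.000291)
Σ over m = (-0.044918, -0.000000); ×(4π/7) → (-0.080637, -0.000000). Real part: -0.080637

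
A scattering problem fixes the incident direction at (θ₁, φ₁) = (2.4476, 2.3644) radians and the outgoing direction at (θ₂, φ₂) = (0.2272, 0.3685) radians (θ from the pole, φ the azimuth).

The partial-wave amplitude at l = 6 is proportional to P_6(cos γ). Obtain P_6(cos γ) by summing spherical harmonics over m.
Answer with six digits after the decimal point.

Expand P_6 via completeness: Σ_{m} conj(Y_{6,m}) at Ω₁ times Y_{6,m} at Ω₂ —
  [-6]  conj(Y_{6,-6})(Ω₁) = -0.001628+0.033036i ; Y_{6,-6}(Ω₂) = -0.000038-0.000051i ; Δ = +0.000002-0.000001i
  [-5]  conj(Y_{6,-5})(Ω₁) = -0.101284+0.093297i ; Y_{6,-5}(Ω₂) = -0.000254-0.000911i ; Δ = +0.000111+0.000069i
  [-4]  conj(Y_{6,-4})(Ω₁) = -0.328235-0.010777i ; Y_{6,-4}(Ω₂) = +0.000838-0.008631i ; Δ = -0.000368+0.002824i
  [-3]  conj(Y_{6,-3})(Ω₁) = -0.316173-0.332135i ; Y_{6,-3}(Ω₂) = +0.024219-0.048239i ; Δ = -0.023679+0.007208i
  [-2]  conj(Y_{6,-2})(Ω₁) = +0.004124-0.251277i ; Y_{6,-2}(Ω₂) = +0.167024-0.151591i ; Δ = -0.037403-0.042595i
  [-1]  conj(Y_{6,-1})(Ω₁) = -0.173950+0.171119i ; Y_{6,-1}(Ω₂) = +0.527854-0.203825i ; Δ = -0.056942+0.125781i
  [+0]  conj(Y_{6,0})(Ω₁) = -0.335755-0.000000i ; Y_{6,0}(Ω₂) = +0.535188+0.000000i ; Δ = -0.179692-0.000000i
  [+1]  conj(Y_{6,1})(Ω₁) = +0.173950+0.171119i ; Y_{6,1}(Ω₂) = -0.527854-0.203825i ; Δ = -0.056942-0.125781i
  [+2]  conj(Y_{6,2})(Ω₁) = +0.004124+0.251277i ; Y_{6,2}(Ω₂) = +0.167024+0.151591i ; Δ = -0.037403+0.042595i
  [+3]  conj(Y_{6,3})(Ω₁) = +0.316173-0.332135i ; Y_{6,3}(Ω₂) = -0.024219-0.048239i ; Δ = -0.023679-0.007208i
  [+4]  conj(Y_{6,4})(Ω₁) = -0.328235+0.010777i ; Y_{6,4}(Ω₂) = +0.000838+0.008631i ; Δ = -0.000368-0.002824i
  [+5]  conj(Y_{6,5})(Ω₁) = +0.101284+0.093297i ; Y_{6,5}(Ω₂) = +0.000254-0.000911i ; Δ = +0.000111-0.000069i
  [+6]  conj(Y_{6,6})(Ω₁) = -0.001628-0.033036i ; Y_{6,6}(Ω₂) = -0.000038+0.000051i ; Δ = +0.000002+0.000001i
Σ over m = -0.416252-0.000000i; ×(4π/13) → -0.402367-0.000000i. Real part: -0.402367

-0.402367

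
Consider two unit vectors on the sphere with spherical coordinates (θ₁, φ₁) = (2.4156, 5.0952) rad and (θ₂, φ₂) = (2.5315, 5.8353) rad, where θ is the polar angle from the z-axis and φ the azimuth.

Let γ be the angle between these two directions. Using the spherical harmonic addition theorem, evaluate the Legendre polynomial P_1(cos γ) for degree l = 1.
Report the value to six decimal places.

0.893788

Summing Y*_{l m}(θ₁,φ₁)·Y_{l m}(θ₂,φ₂) over m ∈ [−1, 1]; prefactor 4π/(2·1+1) = 4.188790:
  term(m=-1) = (0.033525, -0.030618)   from Y*(Ω₁)=(0.085675, -0.212764), Y(Ω₂)=(0.178424, 0.085724)
  term(m=+0) = (0.146325, 0.000000)   from Y*(Ω₁)=(-0.365397, -0.000000), Y(Ω₂)=(-0.400456, 0.000000)
  term(m=+1) = (0.033525, 0.030618)   from Y*(Ω₁)=(-0.085675, -0.212764), Y(Ω₂)=(-0.178424, 0.085724)
Total Σ_m = (0.213376, 0.000000). Multiply by 4.188790: (0.893788, 0.000000). P_1(cos γ) = 0.893788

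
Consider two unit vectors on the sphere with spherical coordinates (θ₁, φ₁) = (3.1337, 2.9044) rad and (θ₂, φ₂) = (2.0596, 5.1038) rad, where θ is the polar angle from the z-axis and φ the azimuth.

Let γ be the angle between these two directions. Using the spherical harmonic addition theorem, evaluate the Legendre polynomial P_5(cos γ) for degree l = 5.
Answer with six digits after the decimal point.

Summing Y*_{l m}(θ₁,φ₁)·Y_{l m}(θ₂,φ₂) over m ∈ [−5, 5]; prefactor 4π/(2·5+1) = 1.142397:
  [-5]  conj(Y_{5,-5})(Ω₁) = (-0.000000, 0.000000) ; Y_{5,-5}(Ω₂) = (0.230649, -0.093802) ; Δ = (0.000000, 0.000000)
  [-4]  conj(Y_{5,-4})(Ω₁) = (-0.000000, 0.000000) ; Y_{5,-4}(Ω₂) = (-0.002158, 0.418768) ; Δ = (-0.000000, -0.000000)
  [-3]  conj(Y_{5,-3})(Ω₁) = (-0.000001, 0.000001) ; Y_{5,-3}(Ω₂) = (-0.216197, -0.090532) ; Δ = (0.000000, -0.000000)
  [-2]  conj(Y_{5,-2})(Ω₁) = (-0.000188, 0.000096) ; Y_{5,-2}(Ω₂) = (-0.148869, 0.148104) ; Δ = (0.000014, -0.000042)
  [-1]  conj(Y_{5,-1})(Ω₁) = (-0.019652, 0.004751) ; Y_{5,-1}(Ω₂) = (-0.114992, -0.278629) ; Δ = (0.003584, 0.004929)
  [+0]  conj(Y_{5,0})(Ω₁) = (-0.935166, -0.000000) ; Y_{5,0}(Ω₂) = (-0.144334, 0.000000) ; Δ = (0.134976, 0.000000)
  [+1]  conj(Y_{5,1})(Ω₁) = (0.019652, 0.004751) ; Y_{5,1}(Ω₂) = (0.114992, -0.278629) ; Δ = (0.003584, -0.004929)
  [+2]  conj(Y_{5,2})(Ω₁) = (-0.000188, -0.000096) ; Y_{5,2}(Ω₂) = (-0.148869, -0.148104) ; Δ = (0.000014, 0.000042)
  [+3]  conj(Y_{5,3})(Ω₁) = (0.000001, 0.000001) ; Y_{5,3}(Ω₂) = (0.216197, -0.090532) ; Δ = (0.000000, 0.000000)
  [+4]  conj(Y_{5,4})(Ω₁) = (-0.000000, -0.000000) ; Y_{5,4}(Ω₂) = (-0.002158, -0.418768) ; Δ = (-0.000000, 0.000000)
  [+5]  conj(Y_{5,5})(Ω₁) = (0.000000, 0.000000) ; Y_{5,5}(Ω₂) = (-0.230649, -0.093802) ; Δ = (0.000000, -0.000000)
Total Σ_m = (0.142171, -0.000000). Multiply by 1.142397: (0.162416, -0.000000). P_5(cos γ) = 0.162416

0.162416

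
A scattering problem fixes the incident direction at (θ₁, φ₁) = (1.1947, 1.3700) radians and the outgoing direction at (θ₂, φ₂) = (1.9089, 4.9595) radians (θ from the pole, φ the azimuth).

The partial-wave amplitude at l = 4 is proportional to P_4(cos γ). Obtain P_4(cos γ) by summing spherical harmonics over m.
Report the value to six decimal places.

0.287237

Expand P_4 via completeness: Σ_{m} conj(Y_{4,m}) at Ω₁ times Y_{4,m} at Ω₂ —
  term(m=-4) = -0.025428-0.113266i   from Y*(Ω₁)=+0.229983-0.238313i, Y(Ω₂)=+0.192778-0.292737i
  term(m=-3) = +0.029029-0.125634i   from Y*(Ω₁)=-0.209597-0.304802i, Y(Ω₂)=+0.235386+0.257101i
  term(m=-2) = +0.000689-0.000861i   from Y*(Ω₁)=+0.014830-0.006298i, Y(Ω₂)=+0.060237-0.032457i
  term(m=-1) = +0.098851-0.047496i   from Y*(Ω₁)=-0.066263-0.325556i, Y(Ω₂)=+0.080744+0.320073i
  term(m=+0) = -0.000564-0.000000i   from Y*(Ω₁)=-0.043388-0.000000i, Y(Ω₂)=+0.013008+0.000000i
  term(m=+1) = +0.098851+0.047496i   from Y*(Ω₁)=+0.066263-0.325556i, Y(Ω₂)=-0.080744+0.320073i
  term(m=+2) = +0.000689+0.000861i   from Y*(Ω₁)=+0.014830+0.006298i, Y(Ω₂)=+0.060237+0.032457i
  term(m=+3) = +0.029029+0.125634i   from Y*(Ω₁)=+0.209597-0.304802i, Y(Ω₂)=-0.235386+0.257101i
  term(m=+4) = -0.025428+0.113266i   from Y*(Ω₁)=+0.229983+0.238313i, Y(Ω₂)=+0.192778+0.292737i
Total Σ_m = +0.205719+0.000000i. Multiply by 1.396263: +0.287237+0.000000i. P_4(cos γ) = 0.287237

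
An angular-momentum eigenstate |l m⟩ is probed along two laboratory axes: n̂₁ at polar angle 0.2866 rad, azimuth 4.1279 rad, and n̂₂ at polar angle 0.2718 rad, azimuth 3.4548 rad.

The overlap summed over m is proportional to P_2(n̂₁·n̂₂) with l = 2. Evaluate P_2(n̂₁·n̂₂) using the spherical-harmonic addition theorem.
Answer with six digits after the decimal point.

Summing Y*_{l m}(θ₁,φ₁)·Y_{l m}(θ₂,φ₂) over m ∈ [−2, 2]; prefactor 4π/(2·2+1) = 2.513274:
  [-2]  conj(Y_{2,-2})(Ω₁) = -0.012073+0.028410i ; Y_{2,-2}(Ω₂) = +0.022554-0.016321i ; Δ = +0.000191+0.000838i
  [-1]  conj(Y_{2,-1})(Ω₁) = -0.115589-0.174710i ; Y_{2,-1}(Ω₂) = -0.190069+0.061557i ; Δ = +0.032724+0.026092i
  [+0]  conj(Y_{2,0})(Ω₁) = +0.555170-0.000000i ; Y_{2,0}(Ω₂) = +0.562589+0.000000i ; Δ = +0.312332+0.000000i
  [+1]  conj(Y_{2,1})(Ω₁) = +0.115589-0.174710i ; Y_{2,1}(Ω₂) = +0.190069+0.061557i ; Δ = +0.032724-0.026092i
  [+2]  conj(Y_{2,2})(Ω₁) = -0.012073-0.028410i ; Y_{2,2}(Ω₂) = +0.022554+0.016321i ; Δ = +0.000191-0.000838i
Σ over m = +0.378164+0.000000i; ×(4π/5) → +0.950429+0.000000i. Real part: 0.950429

0.950429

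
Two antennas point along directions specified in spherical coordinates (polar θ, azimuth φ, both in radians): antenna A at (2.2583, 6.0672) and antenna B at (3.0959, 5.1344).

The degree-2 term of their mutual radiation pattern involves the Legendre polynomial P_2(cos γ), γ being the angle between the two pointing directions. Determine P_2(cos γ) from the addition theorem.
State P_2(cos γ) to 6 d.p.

0.143483

Expand P_2 via completeness: Σ_{m} conj(Y_{2,m}) at Ω₁ times Y_{2,m} at Ω₂ —
  m=-2: +0.209518-0.096589i × -0.000535+0.000602i = -0.000054+0.000178i  (running Σ = -0.000054+0.000178i)
  m=-1: -0.370091+0.081201i × -0.014439-0.032158i = +0.007955+0.010729i  (running Σ = +0.007901+0.010907i)
  m=0: +0.065661-0.000000i × +0.628809+0.000000i = +0.041288+0.000000i  (running Σ = +0.049189+0.010907i)
  m=1: +0.370091+0.081201i × +0.014439-0.032158i = +0.007955-0.010729i  (running Σ = +0.057144+0.000178i)
  m=2: +0.209518+0.096589i × -0.000535-0.000602i = -0.000054-0.000178i  (running Σ = +0.057090-0.000000i)
Σ over m = +0.057090-0.000000i; ×(4π/5) → +0.143483-0.000000i. Real part: 0.143483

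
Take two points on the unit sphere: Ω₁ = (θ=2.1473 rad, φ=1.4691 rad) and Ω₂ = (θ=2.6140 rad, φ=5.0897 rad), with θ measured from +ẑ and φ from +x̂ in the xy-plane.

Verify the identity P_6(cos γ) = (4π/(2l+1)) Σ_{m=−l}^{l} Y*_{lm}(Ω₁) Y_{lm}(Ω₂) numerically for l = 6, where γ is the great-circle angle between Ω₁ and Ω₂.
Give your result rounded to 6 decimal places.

Expand P_6 via completeness: Σ_{m} conj(Y_{6,m}) at Ω₁ times Y_{6,m} at Ω₂ —
  [-6]  conj(Y_{6,-6})(Ω₁) = (-0.137474, 0.096120) ; Y_{6,-6}(Ω₂) = (0.005026, 0.006052) ; Δ = (-0.001273, -0.000349)
  [-5]  conj(Y_{6,-5})(Ω₁) = (-0.183938, -0.330012) ; Y_{6,-5}(Ω₂) = (-0.044455, 0.014523) ; Δ = (0.012970, 0.011999)
  [-4]  conj(Y_{6,-4})(Ω₁) = (0.367204, -0.158197) ; Y_{6,-4}(Ω₂) = (0.010169, -0.164994) ; Δ = (-0.022368, -0.062195)
  [-3]  conj(Y_{6,-3})(Ω₁) = (0.016870, 0.053570) ; Y_{6,-3}(Ω₂) = (0.338846, 0.159052) ; Δ = (-0.002804, 0.020835)
  [-2]  conj(Y_{6,-2})(Ω₁) = (0.321707, -0.066350) ; Y_{6,-2}(Ω₂) = (-0.358069, 0.336681) ; Δ = (-0.092855, 0.132071)
  [-1]  conj(Y_{6,-1})(Ω₁) = (0.019122, 0.187382) ; Y_{6,-1}(Ω₂) = (-0.065713, -0.165818) ; Δ = (0.029815, -0.015484)
  [+0]  conj(Y_{6,0})(Ω₁) = (0.282768, -0.000000) ; Y_{6,0}(Ω₂) = (-0.385183, 0.000000) ; Δ = (-0.108918, 0.000000)
  [+1]  conj(Y_{6,1})(Ω₁) = (-0.019122, 0.187382) ; Y_{6,1}(Ω₂) = (0.065713, -0.165818) ; Δ = (0.029815, 0.015484)
  [+2]  conj(Y_{6,2})(Ω₁) = (0.321707, 0.066350) ; Y_{6,2}(Ω₂) = (-0.358069, -0.336681) ; Δ = (-0.092855, -0.132071)
  [+3]  conj(Y_{6,3})(Ω₁) = (-0.016870, 0.053570) ; Y_{6,3}(Ω₂) = (-0.338846, 0.159052) ; Δ = (-0.002804, -0.020835)
  [+4]  conj(Y_{6,4})(Ω₁) = (0.367204, 0.158197) ; Y_{6,4}(Ω₂) = (0.010169, 0.164994) ; Δ = (-0.022368, 0.062195)
  [+5]  conj(Y_{6,5})(Ω₁) = (0.183938, -0.330012) ; Y_{6,5}(Ω₂) = (0.044455, 0.014523) ; Δ = (0.012970, -0.011999)
  [+6]  conj(Y_{6,6})(Ω₁) = (-0.137474, -0.096120) ; Y_{6,6}(Ω₂) = (0.005026, -0.006052) ; Δ = (-0.001273, 0.000349)
Accumulated sum (-0.261946, -0.000000); after 4π/(2l+1) scaling, (-0.253209, -0.000000) ⇒ P_6 = -0.253209

-0.253209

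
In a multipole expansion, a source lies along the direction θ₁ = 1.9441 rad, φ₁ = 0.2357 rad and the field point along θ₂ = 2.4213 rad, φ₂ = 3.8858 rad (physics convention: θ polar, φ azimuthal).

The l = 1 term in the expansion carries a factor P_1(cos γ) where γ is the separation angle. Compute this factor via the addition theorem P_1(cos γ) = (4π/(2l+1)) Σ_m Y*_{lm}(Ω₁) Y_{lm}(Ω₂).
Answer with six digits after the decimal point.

-0.262357

Addition theorem: P_1(cos γ) = (4π/3) Σ_m Y*_{lm}(Ω₁) Y_{lm}(Ω₂), m = −1…1:
  m=-1: (0.312805, 0.075124) × (-0.167641, 0.154370) = (-0.064036, 0.035694)  (running Σ = (-0.064036, 0.035694))
  m=0: (-0.178190, -0.000000) × (-0.367240, 0.000000) = (0.065439, 0.000000)  (running Σ = (0.001403, 0.035694))
  m=1: (-0.312805, 0.075124) × (0.167641, 0.154370) = (-0.064036, -0.035694)  (running Σ = (-0.062633, 0.000000))
Σ over m = (-0.062633, 0.000000); ×(4π/3) → (-0.262357, 0.000000). Real part: -0.262357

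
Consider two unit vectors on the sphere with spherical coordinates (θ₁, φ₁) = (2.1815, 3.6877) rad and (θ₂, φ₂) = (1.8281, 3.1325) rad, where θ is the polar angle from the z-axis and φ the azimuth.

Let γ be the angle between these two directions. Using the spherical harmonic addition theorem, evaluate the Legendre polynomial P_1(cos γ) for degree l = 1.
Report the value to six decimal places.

0.819198

Summing Y*_{l m}(θ₁,φ₁)·Y_{l m}(θ₂,φ₂) over m ∈ [−1, 1]; prefactor 4π/(2·1+1) = 4.188790:
  [-1]  conj(Y_{1,-1})(Ω₁) = -0.24188 - 0.14700j ; Y_{1,-1}(Ω₂) = -0.33411 - 0.00304j ; Δ = 0.08037 + 0.04985j
  [+0]  conj(Y_{1,0})(Ω₁) = -0.28019 + 0.00000j ; Y_{1,0}(Ω₂) = -0.12434 + 0.00000j ; Δ = 0.03484 + 0.00000j
  [+1]  conj(Y_{1,1})(Ω₁) = 0.24188 - 0.14700j ; Y_{1,1}(Ω₂) = 0.33411 - 0.00304j ; Δ = 0.08037 - 0.04985j
Total Σ_m = 0.19557 + 0.00000j. Multiply by 4.188790: 0.81920 + 0.00000j. P_1(cos γ) = 0.819198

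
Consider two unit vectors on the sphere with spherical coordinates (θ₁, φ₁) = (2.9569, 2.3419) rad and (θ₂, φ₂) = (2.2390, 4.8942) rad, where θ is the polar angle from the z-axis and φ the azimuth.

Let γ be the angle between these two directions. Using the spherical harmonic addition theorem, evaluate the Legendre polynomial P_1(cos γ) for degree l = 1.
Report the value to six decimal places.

Summing Y*_{l m}(θ₁,φ₁)·Y_{l m}(θ₂,φ₂) over m ∈ [−1, 1]; prefactor 4π/(2·1+1) = 4.188790:
  [-1]  conj(Y_{1,-1})(Ω₁) = (-0.044219, 0.045501) ; Y_{1,-1}(Ω₂) = (0.049034, 0.266721) ; Δ = (-0.014304, -0.009563)
  [+0]  conj(Y_{1,0})(Ω₁) = (-0.480293, -0.000000) ; Y_{1,0}(Ω₂) = (-0.302727, 0.000000) ; Δ = (0.145398, 0.000000)
  [+1]  conj(Y_{1,1})(Ω₁) = (0.044219, 0.045501) ; Y_{1,1}(Ω₂) = (-0.049034, 0.266721) ; Δ = (-0.014304, 0.009563)
Total Σ_m = (0.116789, 0.000000). Multiply by 4.188790: (0.489204, 0.000000). P_1(cos γ) = 0.489204

0.489204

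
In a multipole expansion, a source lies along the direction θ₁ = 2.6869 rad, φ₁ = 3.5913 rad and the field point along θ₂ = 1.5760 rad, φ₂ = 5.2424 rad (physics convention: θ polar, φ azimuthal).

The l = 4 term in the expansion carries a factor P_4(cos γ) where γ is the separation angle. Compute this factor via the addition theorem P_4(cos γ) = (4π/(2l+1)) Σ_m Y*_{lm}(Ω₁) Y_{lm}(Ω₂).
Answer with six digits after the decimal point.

0.371503

Expand P_4 via completeness: Σ_{m} conj(Y_{4,m}) at Ω₁ times Y_{4,m} at Ω₂ —
  [-4]  conj(Y_{4,-4})(Ω₁) = -0.003722+0.016038i ; Y_{4,-4}(Ω₂) = -0.231010-0.377423i ; Δ = +0.006913-0.002300i
  [-3]  conj(Y_{4,-3})(Ω₁) = +0.020944+0.092928i ; Y_{4,-3}(Ω₂) = +0.006512-0.000125i ; Δ = +0.000148+0.000603i
  [-2]  conj(Y_{4,-2})(Ω₁) = +0.186637+0.234909i ; Y_{4,-2}(Ω₂) = +0.163497-0.291764i ; Δ = +0.099053-0.016047i
  [-1]  conj(Y_{4,-1})(Ω₁) = +0.445443+0.215013i ; Y_{4,-1}(Ω₂) = +0.003733+0.006372i ; Δ = +0.000293+0.003641i
  [+0]  conj(Y_{4,0})(Ω₁) = +0.167858-0.000000i ; Y_{4,0}(Ω₂) = +0.317271+0.000000i ; Δ = +0.053256+0.000000i
  [+1]  conj(Y_{4,1})(Ω₁) = -0.445443+0.215013i ; Y_{4,1}(Ω₂) = -0.003733+0.006372i ; Δ = +0.000293-0.003641i
  [+2]  conj(Y_{4,2})(Ω₁) = +0.186637-0.234909i ; Y_{4,2}(Ω₂) = +0.163497+0.291764i ; Δ = +0.099053+0.016047i
  [+3]  conj(Y_{4,3})(Ω₁) = -0.020944+0.092928i ; Y_{4,3}(Ω₂) = -0.006512-0.000125i ; Δ = +0.000148-0.000603i
  [+4]  conj(Y_{4,4})(Ω₁) = -0.003722-0.016038i ; Y_{4,4}(Ω₂) = -0.231010+0.377423i ; Δ = +0.006913+0.002300i
Accumulated sum +0.266069-0.000000i; after 4π/(2l+1) scaling, +0.371503-0.000000i ⇒ P_4 = 0.371503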